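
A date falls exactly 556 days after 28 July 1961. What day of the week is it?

First find the weekday of Jul 28, 1961. Doomsday rule: the anchor day for the 1900s is Wednesday. For year 61: 61÷12 = 5 r 1, and 1÷4 = 0, so 5+1+0 = 6.
Wednesday + 6 ≡ Tuesday — that's 1961's doomsday.
In July the doomsday date is Jul 11.
Jul 28 is 17 days after Jul 11; 17 mod 7 = 3, so Tuesday + 3 = Friday.
556 mod 7 = 3, so 556 days after a Friday is Friday + 3 = Monday.

Monday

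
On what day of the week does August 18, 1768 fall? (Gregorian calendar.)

Doomsday rule: the anchor day for the 1700s is Sunday. For year 68: 68÷12 = 5 r 8, and 8÷4 = 2, so 5+8+2 = 15.
Sunday + 15 ≡ Monday — that's 1768's doomsday.
In August the doomsday date is Aug 8.
Aug 18 is 10 days after Aug 8; 10 mod 7 = 3, so Monday + 3 = Thursday.

Thursday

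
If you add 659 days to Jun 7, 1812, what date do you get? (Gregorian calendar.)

+365 (one year) → Jun 7, 1813 (294 left).
Jun has 30 days: +24 → Jul 1, 1813 (270 left).
Jul has 31 days: +31 → Aug 1, 1813 (239 left).
Aug has 31 days: +31 → Sep 1, 1813 (208 left).
Sep has 30 days: +30 → Oct 1, 1813 (178 left).
Oct has 31 days: +31 → Nov 1, 1813 (147 left).
Nov has 30 days: +30 → Dec 1, 1813 (117 left).
Dec has 31 days: +31 → Jan 1, 1814 (86 left).
Jan has 31 days: +31 → Feb 1, 1814 (55 left).
Feb has 28 days: +28 → Mar 1, 1814 (27 left).
+27 → Mar 28, 1814.

March 28, 1814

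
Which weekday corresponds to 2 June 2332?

Doomsday rule: the anchor day for the 2300s is Wednesday. For year 32: 32÷12 = 2 r 8, and 8÷4 = 2, so 2+8+2 = 12.
Wednesday + 12 ≡ Monday — that's 2332's doomsday.
In June the doomsday date is Jun 6.
Jun 2 is 4 days before Jun 6; 4 mod 7 = 4, so Monday − 4 = Thursday.

Thursday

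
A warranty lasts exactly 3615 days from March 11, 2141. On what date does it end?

February 2, 2151

+365 (one year) → Mar 11, 2142 (3250 left).
+365 (one year) → Mar 11, 2143 (2885 left).
+366 (one year; includes Feb 29, 2144) → Mar 11, 2144 (2519 left).
+365 (one year) → Mar 11, 2145 (2154 left).
+365 (one year) → Mar 11, 2146 (1789 left).
+365 (one year) → Mar 11, 2147 (1424 left).
+366 (one year; includes Feb 29, 2148) → Mar 11, 2148 (1058 left).
+365 (one year) → Mar 11, 2149 (693 left).
+365 (one year) → Mar 11, 2150 (328 left).
Mar has 31 days: +21 → Apr 1, 2150 (307 left).
Apr has 30 days: +30 → May 1, 2150 (277 left).
May has 31 days: +31 → Jun 1, 2150 (246 left).
Jun has 30 days: +30 → Jul 1, 2150 (216 left).
Jul has 31 days: +31 → Aug 1, 2150 (185 left).
Aug has 31 days: +31 → Sep 1, 2150 (154 left).
Sep has 30 days: +30 → Oct 1, 2150 (124 left).
Oct has 31 days: +31 → Nov 1, 2150 (93 left).
Nov has 30 days: +30 → Dec 1, 2150 (63 left).
Dec has 31 days: +31 → Jan 1, 2151 (32 left).
Jan has 31 days: +31 → Feb 1, 2151 (1 left).
+1 → Feb 2, 2151.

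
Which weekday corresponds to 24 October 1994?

Monday

January 1, 1994 is a Saturday.
Jan 1, 1994 → Feb 1, 1994: 31 days (January has 31).
Feb 1, 1994 → Mar 1, 1994: 28 days (February has 28).
Mar 1, 1994 → Apr 1, 1994: 31 days (March has 31).
Apr 1, 1994 → May 1, 1994: 30 days (April has 30).
May 1, 1994 → Jun 1, 1994: 31 days (May has 31).
Jun 1, 1994 → Jul 1, 1994: 30 days (June has 30).
Jul 1, 1994 → Aug 1, 1994: 31 days (July has 31).
Aug 1, 1994 → Sep 1, 1994: 31 days (August has 31).
Sep 1, 1994 → Oct 1, 1994: 30 days (September has 30).
Oct 1, 1994 → Oct 24, 1994: 23 days.
Total: 296 days.
296 mod 7 = 2, so Saturday + 2 = Monday.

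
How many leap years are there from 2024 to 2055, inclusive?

Multiples of 4 in [2024,2055]: 8.
Of those, multiples of 100: 0 (not leap unless ÷400).
Multiples of 400: 0.
Leap years = 8 − 0 + 0 = 8.

8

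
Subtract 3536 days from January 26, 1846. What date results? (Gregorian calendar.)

May 22, 1836

−365 (one year) → Jan 26, 1845 (3171 left).
−366 (one year; includes Feb 29, 1844) → Jan 26, 1844 (2805 left).
−365 (one year) → Jan 26, 1843 (2440 left).
−365 (one year) → Jan 26, 1842 (2075 left).
−365 (one year) → Jan 26, 1841 (1710 left).
−366 (one year; includes Feb 29, 1840) → Jan 26, 1840 (1344 left).
−365 (one year) → Jan 26, 1839 (979 left).
−365 (one year) → Jan 26, 1838 (614 left).
−365 (one year) → Jan 26, 1837 (249 left).
−26 → Dec 31, 1836 (end of Dec, 31 days; 223 left).
−31 → Nov 30, 1836 (end of Nov, 30 days; 192 left).
−30 → Oct 31, 1836 (end of Oct, 31 days; 162 left).
−31 → Sep 30, 1836 (end of Sep, 30 days; 131 left).
−30 → Aug 31, 1836 (end of Aug, 31 days; 101 left).
−31 → Jul 31, 1836 (end of Jul, 31 days; 70 left).
−31 → Jun 30, 1836 (end of Jun, 30 days; 39 left).
−30 → May 31, 1836 (end of May, 31 days; 9 left).
−9 → May 22, 1836.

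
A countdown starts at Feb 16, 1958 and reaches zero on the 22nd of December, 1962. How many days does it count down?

Feb 16, 1958 → Feb 16, 1959: 365 days.
Feb 16, 1959 → Feb 16, 1960: 365 days.
Feb 16, 1960 → Feb 16, 1961: 366 days (Feb 29, 1960 is in that span).
Feb 16, 1961 → Feb 16, 1962: 365 days.
Feb 16, 1962 → Mar 16, 1962: 28 days (February has 28).
Mar 16, 1962 → Apr 16, 1962: 31 days (March has 31).
Apr 16, 1962 → May 16, 1962: 30 days (April has 30).
May 16, 1962 → Jun 16, 1962: 31 days (May has 31).
Jun 16, 1962 → Jul 16, 1962: 30 days (June has 30).
Jul 16, 1962 → Aug 16, 1962: 31 days (July has 31).
Aug 16, 1962 → Sep 16, 1962: 31 days (August has 31).
Sep 16, 1962 → Oct 16, 1962: 30 days (September has 30).
Oct 16, 1962 → Nov 16, 1962: 31 days (October has 31).
Nov 16, 1962 → Dec 16, 1962: 30 days (November has 30).
Dec 16, 1962 → Dec 22, 1962: 6 days.
Total: 1770 days.

1770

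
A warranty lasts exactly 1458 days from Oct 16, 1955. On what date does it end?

October 13, 1959

+366 (one year; includes Feb 29, 1956) → Oct 16, 1956 (1092 left).
+365 (one year) → Oct 16, 1957 (727 left).
+365 (one year) → Oct 16, 1958 (362 left).
Oct has 31 days: +16 → Nov 1, 1958 (346 left).
Nov has 30 days: +30 → Dec 1, 1958 (316 left).
Dec has 31 days: +31 → Jan 1, 1959 (285 left).
Jan has 31 days: +31 → Feb 1, 1959 (254 left).
Feb has 28 days: +28 → Mar 1, 1959 (226 left).
Mar has 31 days: +31 → Apr 1, 1959 (195 left).
Apr has 30 days: +30 → May 1, 1959 (165 left).
May has 31 days: +31 → Jun 1, 1959 (134 left).
Jun has 30 days: +30 → Jul 1, 1959 (104 left).
Jul has 31 days: +31 → Aug 1, 1959 (73 left).
Aug has 31 days: +31 → Sep 1, 1959 (42 left).
Sep has 30 days: +30 → Oct 1, 1959 (12 left).
+12 → Oct 13, 1959.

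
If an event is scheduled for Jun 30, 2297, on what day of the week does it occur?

Doomsday rule: the anchor day for the 2200s is Friday. For year 97: 97÷12 = 8 r 1, and 1÷4 = 0, so 8+1+0 = 9.
Friday + 9 ≡ Sunday — that's 2297's doomsday.
In June the doomsday date is Jun 6.
Jun 30 is 24 days after Jun 6; 24 mod 7 = 3, so Sunday + 3 = Wednesday.

Wednesday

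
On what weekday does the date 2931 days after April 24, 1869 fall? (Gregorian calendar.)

Apr 24, 1869 is a Saturday.
2931 mod 7 = 5, so 2931 days after a Saturday is Saturday + 5 = Thursday.

Thursday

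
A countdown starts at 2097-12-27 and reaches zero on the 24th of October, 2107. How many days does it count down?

3587

Dec 27, 2097 → Dec 27, 2098: 365 days.
Dec 27, 2098 → Dec 27, 2099: 365 days.
Dec 27, 2099 → Dec 27, 2100: 365 days.
Dec 27, 2100 → Dec 27, 2101: 365 days.
Dec 27, 2101 → Dec 27, 2102: 365 days.
Dec 27, 2102 → Dec 27, 2103: 365 days.
Dec 27, 2103 → Dec 27, 2104: 366 days (Feb 29, 2104 is in that span).
Dec 27, 2104 → Dec 27, 2105: 365 days.
Dec 27, 2105 → Dec 27, 2106: 365 days.
Dec 27, 2106 → Jan 27, 2107: 31 days (December has 31).
Jan 27, 2107 → Feb 27, 2107: 31 days (January has 31).
Feb 27, 2107 → Mar 27, 2107: 28 days (February has 28).
Mar 27, 2107 → Apr 27, 2107: 31 days (March has 31).
Apr 27, 2107 → May 27, 2107: 30 days (April has 30).
May 27, 2107 → Jun 27, 2107: 31 days (May has 31).
Jun 27, 2107 → Jul 27, 2107: 30 days (June has 30).
Jul 27, 2107 → Aug 27, 2107: 31 days (July has 31).
Aug 27, 2107 → Sep 27, 2107: 31 days (August has 31).
Sep 27, 2107 → Oct 24, 2107: 27 days.
Total: 3587 days.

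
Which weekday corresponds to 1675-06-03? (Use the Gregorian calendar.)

Doomsday rule: the anchor day for the 1600s is Tuesday. For year 75: 75÷12 = 6 r 3, and 3÷4 = 0, so 6+3+0 = 9.
Tuesday + 9 ≡ Thursday — that's 1675's doomsday.
In June the doomsday date is Jun 6.
Jun 3 is 3 days before Jun 6; 3 mod 7 = 3, so Thursday − 3 = Monday.

Monday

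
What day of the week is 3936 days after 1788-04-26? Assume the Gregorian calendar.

Monday

Apr 26, 1788 is a Saturday.
3936 mod 7 = 2, so 3936 days after a Saturday is Saturday + 2 = Monday.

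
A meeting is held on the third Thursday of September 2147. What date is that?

September 1, 2147 is a Friday.
The first Thursday is therefore September 7 (6 days later).
The third Thursday is 7 + 2×7 = September 21.

September 21, 2147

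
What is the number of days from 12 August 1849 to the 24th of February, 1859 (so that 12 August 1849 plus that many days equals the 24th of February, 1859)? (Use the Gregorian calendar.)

Aug 12, 1849 → Aug 12, 1850: 365 days.
Aug 12, 1850 → Aug 12, 1851: 365 days.
Aug 12, 1851 → Aug 12, 1852: 366 days (Feb 29, 1852 is in that span).
Aug 12, 1852 → Aug 12, 1853: 365 days.
Aug 12, 1853 → Aug 12, 1854: 365 days.
Aug 12, 1854 → Aug 12, 1855: 365 days.
Aug 12, 1855 → Aug 12, 1856: 366 days (Feb 29, 1856 is in that span).
Aug 12, 1856 → Aug 12, 1857: 365 days.
Aug 12, 1857 → Aug 12, 1858: 365 days.
Aug 12, 1858 → Sep 12, 1858: 31 days (August has 31).
Sep 12, 1858 → Oct 12, 1858: 30 days (September has 30).
Oct 12, 1858 → Nov 12, 1858: 31 days (October has 31).
Nov 12, 1858 → Dec 12, 1858: 30 days (November has 30).
Dec 12, 1858 → Jan 12, 1859: 31 days (December has 31).
Jan 12, 1859 → Feb 12, 1859: 31 days (January has 31).
Feb 12, 1859 → Feb 24, 1859: 12 days.
Total: 3483 days.

3483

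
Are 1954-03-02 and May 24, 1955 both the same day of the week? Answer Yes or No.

Yes

From Mar 2, 1954 to May 24, 1955 is 448 days.
448 mod 7 = 0, so they are the same weekday.
(Mar 2, 1954 is a Tuesday; May 24, 1955 is a Tuesday.)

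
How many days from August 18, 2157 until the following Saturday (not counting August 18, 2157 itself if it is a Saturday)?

Aug 18, 2157 is a Thursday.
From Thursday to the next Saturday is 2 days.

2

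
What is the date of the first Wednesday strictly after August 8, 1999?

August 11, 1999

Aug 8, 1999 is a Sunday.
From Sunday to the next Wednesday is 3 days.
Aug 8, 1999 + 3 = Aug 11, 1999.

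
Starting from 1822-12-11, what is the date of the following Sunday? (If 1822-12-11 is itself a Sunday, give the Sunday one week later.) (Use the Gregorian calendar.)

December 15, 1822

Dec 11, 1822 is a Wednesday.
From Wednesday to the next Sunday is 4 days.
Dec 11, 1822 + 4 = Dec 15, 1822.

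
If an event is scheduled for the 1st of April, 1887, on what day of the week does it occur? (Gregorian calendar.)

Friday

Doomsday rule: the anchor day for the 1800s is Friday. For year 87: 87÷12 = 7 r 3, and 3÷4 = 0, so 7+3+0 = 10.
Friday + 10 ≡ Monday — that's 1887's doomsday.
In April the doomsday date is Apr 4.
Apr 1 is 3 days before Apr 4; 3 mod 7 = 3, so Monday − 3 = Friday.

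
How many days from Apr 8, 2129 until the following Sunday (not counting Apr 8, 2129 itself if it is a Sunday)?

Apr 8, 2129 is a Friday.
From Friday to the next Sunday is 2 days.

2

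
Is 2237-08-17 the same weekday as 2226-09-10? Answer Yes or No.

From Sep 10, 2226 to Aug 17, 2237 is 3994 days.
3994 mod 7 = 4, so they are different weekdays.
(Sep 10, 2226 is a Sunday; Aug 17, 2237 is a Thursday.)

No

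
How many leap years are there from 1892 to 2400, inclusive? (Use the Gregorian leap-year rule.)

124

Multiples of 4 in [1892,2400]: 128.
Of those, multiples of 100: 6 (not leap unless ÷400).
Multiples of 400: 2.
Leap years = 128 − 6 + 2 = 124.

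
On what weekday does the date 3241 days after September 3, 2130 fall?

Sunday

First find the weekday of Sep 3, 2130. Doomsday rule: the anchor day for the 2100s is Sunday. For year 30: 30÷12 = 2 r 6, and 6÷4 = 1, so 2+6+1 = 9.
Sunday + 9 ≡ Tuesday — that's 2130's doomsday.
In September the doomsday date is Sep 5.
Sep 3 is 2 days before Sep 5; 2 mod 7 = 2, so Tuesday − 2 = Sunday.
3241 mod 7 = 0, so 3241 days after a Sunday is Sunday + 0 = Sunday.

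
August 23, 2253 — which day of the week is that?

Tuesday

Doomsday rule: the anchor day for the 2200s is Friday. For year 53: 53÷12 = 4 r 5, and 5÷4 = 1, so 4+5+1 = 10.
Friday + 10 ≡ Monday — that's 2253's doomsday.
In August the doomsday date is Aug 8.
Aug 23 is 15 days after Aug 8; 15 mod 7 = 1, so Monday + 1 = Tuesday.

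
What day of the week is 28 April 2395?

Doomsday rule: the anchor day for the 2300s is Wednesday. For year 95: 95÷12 = 7 r 11, and 11÷4 = 2, so 7+11+2 = 20.
Wednesday + 20 ≡ Tuesday — that's 2395's doomsday.
In April the doomsday date is Apr 4.
Apr 28 is 24 days after Apr 4; 24 mod 7 = 3, so Tuesday + 3 = Friday.

Friday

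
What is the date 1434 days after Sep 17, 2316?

August 21, 2320

+365 (one year) → Sep 17, 2317 (1069 left).
+365 (one year) → Sep 17, 2318 (704 left).
+365 (one year) → Sep 17, 2319 (339 left).
Sep has 30 days: +14 → Oct 1, 2319 (325 left).
Oct has 31 days: +31 → Nov 1, 2319 (294 left).
Nov has 30 days: +30 → Dec 1, 2319 (264 left).
Dec has 31 days: +31 → Jan 1, 2320 (233 left).
Jan has 31 days: +31 → Feb 1, 2320 (202 left).
Feb has 29 days: +29 → Mar 1, 2320 (173 left).
Mar has 31 days: +31 → Apr 1, 2320 (142 left).
Apr has 30 days: +30 → May 1, 2320 (112 left).
May has 31 days: +31 → Jun 1, 2320 (81 left).
Jun has 30 days: +30 → Jul 1, 2320 (51 left).
Jul has 31 days: +31 → Aug 1, 2320 (20 left).
+20 → Aug 21, 2320.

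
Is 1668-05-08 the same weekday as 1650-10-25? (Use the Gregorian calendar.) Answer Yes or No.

From Oct 25, 1650 to May 8, 1668 is 6405 days.
6405 mod 7 = 0, so they are the same weekday.
(Oct 25, 1650 is a Tuesday; May 8, 1668 is a Tuesday.)

Yes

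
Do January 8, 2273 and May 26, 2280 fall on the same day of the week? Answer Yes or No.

From Jan 8, 2273 to May 26, 2280 is 2695 days.
2695 mod 7 = 0, so they are the same weekday.
(Jan 8, 2273 is a Wednesday; May 26, 2280 is a Wednesday.)

Yes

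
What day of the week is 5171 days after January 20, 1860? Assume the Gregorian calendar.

First find the weekday of Jan 20, 1860. Doomsday rule: the anchor day for the 1800s is Friday. For year 60: 60÷12 = 5 r 0, and 0÷4 = 0, so 5+0+0 = 5.
Friday + 5 ≡ Wednesday — that's 1860's doomsday.
In January the doomsday date is Jan 4 (1860 is a leap year (divisible by 4)).
Jan 20 is 16 days after Jan 4; 16 mod 7 = 2, so Wednesday + 2 = Friday.
5171 mod 7 = 5, so 5171 days after a Friday is Friday + 5 = Wednesday.

Wednesday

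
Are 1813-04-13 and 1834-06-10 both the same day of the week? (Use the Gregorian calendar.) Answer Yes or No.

Yes

From Apr 13, 1813 to Jun 10, 1834 is 7728 days.
7728 mod 7 = 0, so they are the same weekday.
(Apr 13, 1813 is a Tuesday; Jun 10, 1834 is a Tuesday.)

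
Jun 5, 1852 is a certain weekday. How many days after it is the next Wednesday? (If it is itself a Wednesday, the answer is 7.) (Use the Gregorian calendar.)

4

Jun 5, 1852 is a Saturday.
From Saturday to the next Wednesday is 4 days.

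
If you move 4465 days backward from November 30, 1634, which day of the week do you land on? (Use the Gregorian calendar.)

First find the weekday of Nov 30, 1634. Doomsday rule: the anchor day for the 1600s is Tuesday. For year 34: 34÷12 = 2 r 10, and 10÷4 = 2, so 2+10+2 = 14.
Tuesday + 14 ≡ Tuesday — that's 1634's doomsday.
In November the doomsday date is Nov 7.
Nov 30 is 23 days after Nov 7; 23 mod 7 = 2, so Tuesday + 2 = Thursday.
4465 mod 7 = 6, so 4465 days before a Thursday is Thursday − 6 = Friday.

Friday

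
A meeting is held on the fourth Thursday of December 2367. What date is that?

December 28, 2367

December 1, 2367 is a Friday.
The first Thursday is therefore December 7 (6 days later).
The fourth Thursday is 7 + 3×7 = December 28.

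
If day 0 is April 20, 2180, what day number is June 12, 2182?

Apr 20, 2180 → Apr 20, 2181: 365 days.
Apr 20, 2181 → Apr 20, 2182: 365 days.
Apr 20, 2182 → May 20, 2182: 30 days (April has 30).
May 20, 2182 → Jun 12, 2182: 23 days.
Total: 783 days.

783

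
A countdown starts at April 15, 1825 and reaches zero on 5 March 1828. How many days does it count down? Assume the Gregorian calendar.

1055

Apr 15, 1825 → Apr 15, 1826: 365 days.
Apr 15, 1826 → Apr 15, 1827: 365 days.
Apr 15, 1827 → May 15, 1827: 30 days (April has 30).
May 15, 1827 → Jun 15, 1827: 31 days (May has 31).
Jun 15, 1827 → Jul 15, 1827: 30 days (June has 30).
Jul 15, 1827 → Aug 15, 1827: 31 days (July has 31).
Aug 15, 1827 → Sep 15, 1827: 31 days (August has 31).
Sep 15, 1827 → Oct 15, 1827: 30 days (September has 30).
Oct 15, 1827 → Nov 15, 1827: 31 days (October has 31).
Nov 15, 1827 → Dec 15, 1827: 30 days (November has 30).
Dec 15, 1827 → Jan 15, 1828: 31 days (December has 31).
Jan 15, 1828 → Feb 15, 1828: 31 days (January has 31).
Feb 15, 1828 → Mar 5, 1828: 19 days.
Total: 1055 days.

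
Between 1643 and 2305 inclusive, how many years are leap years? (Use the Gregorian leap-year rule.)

Multiples of 4 in [1643,2305]: 166.
Of those, multiples of 100: 7 (not leap unless ÷400).
Multiples of 400: 1.
Leap years = 166 − 7 + 1 = 160.

160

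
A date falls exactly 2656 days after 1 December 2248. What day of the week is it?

Monday

First find the weekday of Dec 1, 2248. Doomsday rule: the anchor day for the 2200s is Friday. For year 48: 48÷12 = 4 r 0, and 0÷4 = 0, so 4+0+0 = 4.
Friday + 4 ≡ Tuesday — that's 2248's doomsday.
In December the doomsday date is Dec 12.
Dec 1 is 11 days before Dec 12; 11 mod 7 = 4, so Tuesday − 4 = Friday.
2656 mod 7 = 3, so 2656 days after a Friday is Friday + 3 = Monday.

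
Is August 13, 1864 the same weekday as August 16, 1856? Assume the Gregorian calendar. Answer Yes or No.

From Aug 16, 1856 to Aug 13, 1864 is 2919 days.
2919 mod 7 = 0, so they are the same weekday.
(Aug 16, 1856 is a Saturday; Aug 13, 1864 is a Saturday.)

Yes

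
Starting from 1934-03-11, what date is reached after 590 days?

+365 (one year) → Mar 11, 1935 (225 left).
Mar has 31 days: +21 → Apr 1, 1935 (204 left).
Apr has 30 days: +30 → May 1, 1935 (174 left).
May has 31 days: +31 → Jun 1, 1935 (143 left).
Jun has 30 days: +30 → Jul 1, 1935 (113 left).
Jul has 31 days: +31 → Aug 1, 1935 (82 left).
Aug has 31 days: +31 → Sep 1, 1935 (51 left).
Sep has 30 days: +30 → Oct 1, 1935 (21 left).
+21 → Oct 22, 1935.

October 22, 1935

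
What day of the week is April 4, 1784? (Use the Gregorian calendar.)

Doomsday rule: the anchor day for the 1700s is Sunday. For year 84: 84÷12 = 7 r 0, and 0÷4 = 0, so 7+0+0 = 7.
Sunday + 7 ≡ Sunday — that's 1784's doomsday.
In April the doomsday date is Apr 4.
Apr 4 is the doomsday itself: Sunday.

Sunday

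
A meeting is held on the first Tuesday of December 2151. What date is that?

December 7, 2151

December 1, 2151 is a Wednesday.
The first Tuesday is therefore December 7 (6 days later).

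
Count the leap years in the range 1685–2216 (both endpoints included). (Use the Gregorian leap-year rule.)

Multiples of 4 in [1685,2216]: 133.
Of those, multiples of 100: 6 (not leap unless ÷400).
Multiples of 400: 1.
Leap years = 133 − 6 + 1 = 128.

128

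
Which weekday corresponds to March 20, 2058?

Doomsday rule: the anchor day for the 2000s is Tuesday. For year 58: 58÷12 = 4 r 10, and 10÷4 = 2, so 4+10+2 = 16.
Tuesday + 16 ≡ Thursday — that's 2058's doomsday.
In March the doomsday date is Mar 14.
Mar 20 is 6 days after Mar 14; 6 mod 7 = 6, so Thursday + 6 = Wednesday.

Wednesday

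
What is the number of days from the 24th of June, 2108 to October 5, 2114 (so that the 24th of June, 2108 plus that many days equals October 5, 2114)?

Jun 24, 2108 → Jun 24, 2109: 365 days.
Jun 24, 2109 → Jun 24, 2110: 365 days.
Jun 24, 2110 → Jun 24, 2111: 365 days.
Jun 24, 2111 → Jun 24, 2112: 366 days (Feb 29, 2112 is in that span).
Jun 24, 2112 → Jun 24, 2113: 365 days.
Jun 24, 2113 → Jun 24, 2114: 365 days.
Jun 24, 2114 → Jul 24, 2114: 30 days (June has 30).
Jul 24, 2114 → Aug 24, 2114: 31 days (July has 31).
Aug 24, 2114 → Sep 24, 2114: 31 days (August has 31).
Sep 24, 2114 → Oct 5, 2114: 11 days.
Total: 2294 days.

2294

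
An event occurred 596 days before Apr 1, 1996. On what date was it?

−366 (one year; includes Feb 29, 1996) → Apr 1, 1995 (230 left).
−1 → Mar 31, 1995 (end of Mar, 31 days; 229 left).
−31 → Feb 28, 1995 (end of Feb, 28 days; 198 left).
−28 → Jan 31, 1995 (end of Jan, 31 days; 170 left).
−31 → Dec 31, 1994 (end of Dec, 31 days; 139 left).
−31 → Nov 30, 1994 (end of Nov, 30 days; 108 left).
−30 → Oct 31, 1994 (end of Oct, 31 days; 78 left).
−31 → Sep 30, 1994 (end of Sep, 30 days; 47 left).
−30 → Aug 31, 1994 (end of Aug, 31 days; 17 left).
−17 → Aug 14, 1994.

August 14, 1994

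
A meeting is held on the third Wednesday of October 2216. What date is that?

October 16, 2216

October 1, 2216 is a Tuesday.
The first Wednesday is therefore October 2 (1 days later).
The third Wednesday is 2 + 2×7 = October 16.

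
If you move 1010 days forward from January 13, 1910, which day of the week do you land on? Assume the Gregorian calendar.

Saturday

Jan 13, 1910 is a Thursday.
1010 mod 7 = 2, so 1010 days after a Thursday is Thursday + 2 = Saturday.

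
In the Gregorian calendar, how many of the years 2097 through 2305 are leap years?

49

Multiples of 4 in [2097,2305]: 52.
Of those, multiples of 100: 3 (not leap unless ÷400).
Multiples of 400: 0.
Leap years = 52 − 3 + 0 = 49.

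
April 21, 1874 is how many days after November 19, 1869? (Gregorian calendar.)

Nov 19, 1869 → Nov 19, 1870: 365 days.
Nov 19, 1870 → Nov 19, 1871: 365 days.
Nov 19, 1871 → Nov 19, 1872: 366 days (Feb 29, 1872 is in that span).
Nov 19, 1872 → Nov 19, 1873: 365 days.
Nov 19, 1873 → Dec 19, 1873: 30 days (November has 30).
Dec 19, 1873 → Jan 19, 1874: 31 days (December has 31).
Jan 19, 1874 → Feb 19, 1874: 31 days (January has 31).
Feb 19, 1874 → Mar 19, 1874: 28 days (February has 28).
Mar 19, 1874 → Apr 19, 1874: 31 days (March has 31).
Apr 19, 1874 → Apr 21, 1874: 2 days.
Total: 1614 days.

1614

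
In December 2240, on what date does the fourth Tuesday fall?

December 1, 2240 is a Tuesday.
The first Tuesday is therefore December 1 (same day).
The fourth Tuesday is 1 + 3×7 = December 22.

December 22, 2240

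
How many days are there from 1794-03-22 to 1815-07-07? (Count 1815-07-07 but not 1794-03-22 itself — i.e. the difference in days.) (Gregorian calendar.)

7776

Mar 22, 1794 → Mar 22, 1795: 365 days.
Mar 22, 1795 → Mar 22, 1796: 366 days (Feb 29, 1796 is in that span).
Mar 22, 1796 → Mar 22, 1797: 365 days.
Mar 22, 1797 → Mar 22, 1798: 365 days.
Mar 22, 1798 → Mar 22, 1799: 365 days.
Mar 22, 1799 → Mar 22, 1800: 365 days.
Mar 22, 1800 → Mar 22, 1801: 365 days.
Mar 22, 1801 → Mar 22, 1802: 365 days.
Mar 22, 1802 → Mar 22, 1803: 365 days.
Mar 22, 1803 → Mar 22, 1804: 366 days (Feb 29, 1804 is in that span).
Mar 22, 1804 → Mar 22, 1805: 365 days.
Mar 22, 1805 → Mar 22, 1806: 365 days.
Mar 22, 1806 → Mar 22, 1807: 365 days.
Mar 22, 1807 → Mar 22, 1808: 366 days (Feb 29, 1808 is in that span).
Mar 22, 1808 → Mar 22, 1809: 365 days.
Mar 22, 1809 → Mar 22, 1810: 365 days.
Mar 22, 1810 → Mar 22, 1811: 365 days.
Mar 22, 1811 → Mar 22, 1812: 366 days (Feb 29, 1812 is in that span).
Mar 22, 1812 → Mar 22, 1813: 365 days.
Mar 22, 1813 → Mar 22, 1814: 365 days.
Mar 22, 1814 → Mar 22, 1815: 365 days.
Mar 22, 1815 → Apr 22, 1815: 31 days (March has 31).
Apr 22, 1815 → May 22, 1815: 30 days (April has 30).
May 22, 1815 → Jun 22, 1815: 31 days (May has 31).
Jun 22, 1815 → Jul 7, 1815: 15 days.
Total: 7776 days.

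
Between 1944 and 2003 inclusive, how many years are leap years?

Multiples of 4 in [1944,2003]: 15.
Of those, multiples of 100: 1 (not leap unless ÷400).
Multiples of 400: 1.
Leap years = 15 − 1 + 1 = 15.

15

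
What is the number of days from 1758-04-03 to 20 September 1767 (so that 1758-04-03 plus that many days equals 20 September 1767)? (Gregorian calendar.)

Apr 3, 1758 → Apr 3, 1759: 365 days.
Apr 3, 1759 → Apr 3, 1760: 366 days (Feb 29, 1760 is in that span).
Apr 3, 1760 → Apr 3, 1761: 365 days.
Apr 3, 1761 → Apr 3, 1762: 365 days.
Apr 3, 1762 → Apr 3, 1763: 365 days.
Apr 3, 1763 → Apr 3, 1764: 366 days (Feb 29, 1764 is in that span).
Apr 3, 1764 → Apr 3, 1765: 365 days.
Apr 3, 1765 → Apr 3, 1766: 365 days.
Apr 3, 1766 → Apr 3, 1767: 365 days.
Apr 3, 1767 → May 3, 1767: 30 days (April has 30).
May 3, 1767 → Jun 3, 1767: 31 days (May has 31).
Jun 3, 1767 → Jul 3, 1767: 30 days (June has 30).
Jul 3, 1767 → Aug 3, 1767: 31 days (July has 31).
Aug 3, 1767 → Sep 3, 1767: 31 days (August has 31).
Sep 3, 1767 → Sep 20, 1767: 17 days.
Total: 3457 days.

3457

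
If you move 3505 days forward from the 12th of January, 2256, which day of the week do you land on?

Jan 12, 2256 is a Saturday.
3505 mod 7 = 5, so 3505 days after a Saturday is Saturday + 5 = Thursday.

Thursday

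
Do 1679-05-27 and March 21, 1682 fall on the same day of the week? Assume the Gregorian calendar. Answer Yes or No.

Yes

From May 27, 1679 to Mar 21, 1682 is 1029 days.
1029 mod 7 = 0, so they are the same weekday.
(May 27, 1679 is a Saturday; Mar 21, 1682 is a Saturday.)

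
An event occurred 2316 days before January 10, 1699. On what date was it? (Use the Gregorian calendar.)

−365 (one year) → Jan 10, 1698 (1951 left).
−365 (one year) → Jan 10, 1697 (1586 left).
−366 (one year; includes Feb 29, 1696) → Jan 10, 1696 (1220 left).
−365 (one year) → Jan 10, 1695 (855 left).
−365 (one year) → Jan 10, 1694 (490 left).
−365 (one year) → Jan 10, 1693 (125 left).
−10 → Dec 31, 1692 (end of Dec, 31 days; 115 left).
−31 → Nov 30, 1692 (end of Nov, 30 days; 84 left).
−30 → Oct 31, 1692 (end of Oct, 31 days; 54 left).
−31 → Sep 30, 1692 (end of Sep, 30 days; 23 left).
−23 → Sep 7, 1692.

September 7, 1692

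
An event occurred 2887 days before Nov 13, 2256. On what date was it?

−366 (one year; includes Feb 29, 2256) → Nov 13, 2255 (2521 left).
−365 (one year) → Nov 13, 2254 (2156 left).
−365 (one year) → Nov 13, 2253 (1791 left).
−365 (one year) → Nov 13, 2252 (1426 left).
−366 (one year; includes Feb 29, 2252) → Nov 13, 2251 (1060 left).
−365 (one year) → Nov 13, 2250 (695 left).
−365 (one year) → Nov 13, 2249 (330 left).
−13 → Oct 31, 2249 (end of Oct, 31 days; 317 left).
−31 → Sep 30, 2249 (end of Sep, 30 days; 286 left).
−30 → Aug 31, 2249 (end of Aug, 31 days; 256 left).
−31 → Jul 31, 2249 (end of Jul, 31 days; 225 left).
−31 → Jun 30, 2249 (end of Jun, 30 days; 194 left).
−30 → May 31, 2249 (end of May, 31 days; 164 left).
−31 → Apr 30, 2249 (end of Apr, 30 days; 133 left).
−30 → Mar 31, 2249 (end of Mar, 31 days; 103 left).
−31 → Feb 28, 2249 (end of Feb, 28 days; 72 left).
−28 → Jan 31, 2249 (end of Jan, 31 days; 44 left).
−31 → Dec 31, 2248 (end of Dec, 31 days; 13 left).
−13 → Dec 18, 2248.

December 18, 2248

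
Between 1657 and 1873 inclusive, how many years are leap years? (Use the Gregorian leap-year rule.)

Multiples of 4 in [1657,1873]: 54.
Of those, multiples of 100: 2 (not leap unless ÷400).
Multiples of 400: 0.
Leap years = 54 − 2 + 0 = 52.

52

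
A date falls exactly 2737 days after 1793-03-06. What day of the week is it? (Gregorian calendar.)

Wednesday

First find the weekday of Mar 6, 1793. Doomsday rule: the anchor day for the 1700s is Sunday. For year 93: 93÷12 = 7 r 9, and 9÷4 = 2, so 7+9+2 = 18.
Sunday + 18 ≡ Thursday — that's 1793's doomsday.
In March the doomsday date is Mar 14.
Mar 6 is 8 days before Mar 14; 8 mod 7 = 1, so Thursday − 1 = Wednesday.
2737 mod 7 = 0, so 2737 days after a Wednesday is Wednesday + 0 = Wednesday.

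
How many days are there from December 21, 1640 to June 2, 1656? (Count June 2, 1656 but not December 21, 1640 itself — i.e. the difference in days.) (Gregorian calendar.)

Dec 21, 1640 → Dec 21, 1641: 365 days.
Dec 21, 1641 → Dec 21, 1642: 365 days.
Dec 21, 1642 → Dec 21, 1643: 365 days.
Dec 21, 1643 → Dec 21, 1644: 366 days (Feb 29, 1644 is in that span).
Dec 21, 1644 → Dec 21, 1645: 365 days.
Dec 21, 1645 → Dec 21, 1646: 365 days.
Dec 21, 1646 → Dec 21, 1647: 365 days.
Dec 21, 1647 → Dec 21, 1648: 366 days (Feb 29, 1648 is in that span).
Dec 21, 1648 → Dec 21, 1649: 365 days.
Dec 21, 1649 → Dec 21, 1650: 365 days.
Dec 21, 1650 → Dec 21, 1651: 365 days.
Dec 21, 1651 → Dec 21, 1652: 366 days (Feb 29, 1652 is in that span).
Dec 21, 1652 → Dec 21, 1653: 365 days.
Dec 21, 1653 → Dec 21, 1654: 365 days.
Dec 21, 1654 → Dec 21, 1655: 365 days.
Dec 21, 1655 → Jan 21, 1656: 31 days (December has 31).
Jan 21, 1656 → Feb 21, 1656: 31 days (January has 31).
Feb 21, 1656 → Mar 21, 1656: 29 days (February has 29).
Mar 21, 1656 → Apr 21, 1656: 31 days (March has 31).
Apr 21, 1656 → May 21, 1656: 30 days (April has 30).
May 21, 1656 → Jun 2, 1656: 12 days.
Total: 5642 days.

5642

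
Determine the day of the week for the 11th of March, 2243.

Doomsday rule: the anchor day for the 2200s is Friday. For year 43: 43÷12 = 3 r 7, and 7÷4 = 1, so 3+7+1 = 11.
Friday + 11 ≡ Tuesday — that's 2243's doomsday.
In March the doomsday date is Mar 14.
Mar 11 is 3 days before Mar 14; 3 mod 7 = 3, so Tuesday − 3 = Saturday.

Saturday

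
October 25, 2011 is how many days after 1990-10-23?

7672

Oct 23, 1990 → Oct 23, 1991: 365 days.
Oct 23, 1991 → Oct 23, 1992: 366 days (Feb 29, 1992 is in that span).
Oct 23, 1992 → Oct 23, 1993: 365 days.
Oct 23, 1993 → Oct 23, 1994: 365 days.
Oct 23, 1994 → Oct 23, 1995: 365 days.
Oct 23, 1995 → Oct 23, 1996: 366 days (Feb 29, 1996 is in that span).
Oct 23, 1996 → Oct 23, 1997: 365 days.
Oct 23, 1997 → Oct 23, 1998: 365 days.
Oct 23, 1998 → Oct 23, 1999: 365 days.
Oct 23, 1999 → Oct 23, 2000: 366 days (Feb 29, 2000 is in that span).
Oct 23, 2000 → Oct 23, 2001: 365 days.
Oct 23, 2001 → Oct 23, 2002: 365 days.
Oct 23, 2002 → Oct 23, 2003: 365 days.
Oct 23, 2003 → Oct 23, 2004: 366 days (Feb 29, 2004 is in that span).
Oct 23, 2004 → Oct 23, 2005: 365 days.
Oct 23, 2005 → Oct 23, 2006: 365 days.
Oct 23, 2006 → Oct 23, 2007: 365 days.
Oct 23, 2007 → Oct 23, 2008: 366 days (Feb 29, 2008 is in that span).
Oct 23, 2008 → Oct 23, 2009: 365 days.
Oct 23, 2009 → Oct 23, 2010: 365 days.
Oct 23, 2010 → Nov 23, 2010: 31 days (October has 31).
Nov 23, 2010 → Dec 23, 2010: 30 days (November has 30).
Dec 23, 2010 → Jan 23, 2011: 31 days (December has 31).
Jan 23, 2011 → Feb 23, 2011: 31 days (January has 31).
Feb 23, 2011 → Mar 23, 2011: 28 days (February has 28).
Mar 23, 2011 → Apr 23, 2011: 31 days (March has 31).
Apr 23, 2011 → May 23, 2011: 30 days (April has 30).
May 23, 2011 → Jun 23, 2011: 31 days (May has 31).
Jun 23, 2011 → Jul 23, 2011: 30 days (June has 30).
Jul 23, 2011 → Aug 23, 2011: 31 days (July has 31).
Aug 23, 2011 → Sep 23, 2011: 31 days (August has 31).
Sep 23, 2011 → Oct 23, 2011: 30 days (September has 30).
Oct 23, 2011 → Oct 25, 2011: 2 days.
Total: 7672 days.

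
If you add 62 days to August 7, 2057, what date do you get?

Aug has 31 days: +25 → Sep 1, 2057 (37 left).
Sep has 30 days: +30 → Oct 1, 2057 (7 left).
+7 → Oct 8, 2057.

October 8, 2057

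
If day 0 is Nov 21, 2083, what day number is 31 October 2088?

1806

Nov 21, 2083 → Nov 21, 2084: 366 days (Feb 29, 2084 is in that span).
Nov 21, 2084 → Nov 21, 2085: 365 days.
Nov 21, 2085 → Nov 21, 2086: 365 days.
Nov 21, 2086 → Nov 21, 2087: 365 days.
Nov 21, 2087 → Dec 21, 2087: 30 days (November has 30).
Dec 21, 2087 → Jan 21, 2088: 31 days (December has 31).
Jan 21, 2088 → Feb 21, 2088: 31 days (January has 31).
Feb 21, 2088 → Mar 21, 2088: 29 days (February has 29).
Mar 21, 2088 → Apr 21, 2088: 31 days (March has 31).
Apr 21, 2088 → May 21, 2088: 30 days (April has 30).
May 21, 2088 → Jun 21, 2088: 31 days (May has 31).
Jun 21, 2088 → Jul 21, 2088: 30 days (June has 30).
Jul 21, 2088 → Aug 21, 2088: 31 days (July has 31).
Aug 21, 2088 → Sep 21, 2088: 31 days (August has 31).
Sep 21, 2088 → Oct 21, 2088: 30 days (September has 30).
Oct 21, 2088 → Oct 31, 2088: 10 days.
Total: 1806 days.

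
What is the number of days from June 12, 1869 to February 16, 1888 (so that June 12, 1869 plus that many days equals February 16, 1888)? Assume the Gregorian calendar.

Jun 12, 1869 → Jun 12, 1870: 365 days.
Jun 12, 1870 → Jun 12, 1871: 365 days.
Jun 12, 1871 → Jun 12, 1872: 366 days (Feb 29, 1872 is in that span).
Jun 12, 1872 → Jun 12, 1873: 365 days.
Jun 12, 1873 → Jun 12, 1874: 365 days.
Jun 12, 1874 → Jun 12, 1875: 365 days.
Jun 12, 1875 → Jun 12, 1876: 366 days (Feb 29, 1876 is in that span).
Jun 12, 1876 → Jun 12, 1877: 365 days.
Jun 12, 1877 → Jun 12, 1878: 365 days.
Jun 12, 1878 → Jun 12, 1879: 365 days.
Jun 12, 1879 → Jun 12, 1880: 366 days (Feb 29, 1880 is in that span).
Jun 12, 1880 → Jun 12, 1881: 365 days.
Jun 12, 1881 → Jun 12, 1882: 365 days.
Jun 12, 1882 → Jun 12, 1883: 365 days.
Jun 12, 1883 → Jun 12, 1884: 366 days (Feb 29, 1884 is in that span).
Jun 12, 1884 → Jun 12, 1885: 365 days.
Jun 12, 1885 → Jun 12, 1886: 365 days.
Jun 12, 1886 → Jun 12, 1887: 365 days.
Jun 12, 1887 → Jul 12, 1887: 30 days (June has 30).
Jul 12, 1887 → Aug 12, 1887: 31 days (July has 31).
Aug 12, 1887 → Sep 12, 1887: 31 days (August has 31).
Sep 12, 1887 → Oct 12, 1887: 30 days (September has 30).
Oct 12, 1887 → Nov 12, 1887: 31 days (October has 31).
Nov 12, 1887 → Dec 12, 1887: 30 days (November has 30).
Dec 12, 1887 → Jan 12, 1888: 31 days (December has 31).
Jan 12, 1888 → Feb 12, 1888: 31 days (January has 31).
Feb 12, 1888 → Feb 16, 1888: 4 days.
Total: 6823 days.

6823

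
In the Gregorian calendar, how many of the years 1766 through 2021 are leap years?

62

Multiples of 4 in [1766,2021]: 64.
Of those, multiples of 100: 3 (not leap unless ÷400).
Multiples of 400: 1.
Leap years = 64 − 3 + 1 = 62.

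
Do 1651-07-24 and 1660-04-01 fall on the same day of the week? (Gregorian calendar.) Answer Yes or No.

From Jul 24, 1651 to Apr 1, 1660 is 3174 days.
3174 mod 7 = 3, so they are different weekdays.
(Jul 24, 1651 is a Monday; Apr 1, 1660 is a Thursday.)

No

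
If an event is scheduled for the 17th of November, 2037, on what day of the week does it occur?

January 1, 2037 is a Thursday.
Jan 1, 2037 → Feb 1, 2037: 31 days (January has 31).
Feb 1, 2037 → Mar 1, 2037: 28 days (February has 28).
Mar 1, 2037 → Apr 1, 2037: 31 days (March has 31).
Apr 1, 2037 → May 1, 2037: 30 days (April has 30).
May 1, 2037 → Jun 1, 2037: 31 days (May has 31).
Jun 1, 2037 → Jul 1, 2037: 30 days (June has 30).
Jul 1, 2037 → Aug 1, 2037: 31 days (July has 31).
Aug 1, 2037 → Sep 1, 2037: 31 days (August has 31).
Sep 1, 2037 → Oct 1, 2037: 30 days (September has 30).
Oct 1, 2037 → Nov 1, 2037: 31 days (October has 31).
Nov 1, 2037 → Nov 17, 2037: 16 days.
Total: 320 days.
320 mod 7 = 5, so Thursday + 5 = Tuesday.

Tuesday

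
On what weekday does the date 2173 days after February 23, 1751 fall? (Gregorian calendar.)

Feb 23, 1751 is a Tuesday.
2173 mod 7 = 3, so 2173 days after a Tuesday is Tuesday + 3 = Friday.

Friday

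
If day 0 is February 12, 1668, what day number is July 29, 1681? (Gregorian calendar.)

4916

Feb 12, 1668 → Feb 12, 1669: 366 days (Feb 29, 1668 is in that span).
Feb 12, 1669 → Feb 12, 1670: 365 days.
Feb 12, 1670 → Feb 12, 1671: 365 days.
Feb 12, 1671 → Feb 12, 1672: 365 days.
Feb 12, 1672 → Feb 12, 1673: 366 days (Feb 29, 1672 is in that span).
Feb 12, 1673 → Feb 12, 1674: 365 days.
Feb 12, 1674 → Feb 12, 1675: 365 days.
Feb 12, 1675 → Feb 12, 1676: 365 days.
Feb 12, 1676 → Feb 12, 1677: 366 days (Feb 29, 1676 is in that span).
Feb 12, 1677 → Feb 12, 1678: 365 days.
Feb 12, 1678 → Feb 12, 1679: 365 days.
Feb 12, 1679 → Feb 12, 1680: 365 days.
Feb 12, 1680 → Feb 12, 1681: 366 days (Feb 29, 1680 is in that span).
Feb 12, 1681 → Mar 12, 1681: 28 days (February has 28).
Mar 12, 1681 → Apr 12, 1681: 31 days (March has 31).
Apr 12, 1681 → May 12, 1681: 30 days (April has 30).
May 12, 1681 → Jun 12, 1681: 31 days (May has 31).
Jun 12, 1681 → Jul 12, 1681: 30 days (June has 30).
Jul 12, 1681 → Jul 29, 1681: 17 days.
Total: 4916 days.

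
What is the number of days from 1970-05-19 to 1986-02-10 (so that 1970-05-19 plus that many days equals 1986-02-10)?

5746

May 19, 1970 → May 19, 1971: 365 days.
May 19, 1971 → May 19, 1972: 366 days (Feb 29, 1972 is in that span).
May 19, 1972 → May 19, 1973: 365 days.
May 19, 1973 → May 19, 1974: 365 days.
May 19, 1974 → May 19, 1975: 365 days.
May 19, 1975 → May 19, 1976: 366 days (Feb 29, 1976 is in that span).
May 19, 1976 → May 19, 1977: 365 days.
May 19, 1977 → May 19, 1978: 365 days.
May 19, 1978 → May 19, 1979: 365 days.
May 19, 1979 → May 19, 1980: 366 days (Feb 29, 1980 is in that span).
May 19, 1980 → May 19, 1981: 365 days.
May 19, 1981 → May 19, 1982: 365 days.
May 19, 1982 → May 19, 1983: 365 days.
May 19, 1983 → May 19, 1984: 366 days (Feb 29, 1984 is in that span).
May 19, 1984 → May 19, 1985: 365 days.
May 19, 1985 → Jun 19, 1985: 31 days (May has 31).
Jun 19, 1985 → Jul 19, 1985: 30 days (June has 30).
Jul 19, 1985 → Aug 19, 1985: 31 days (July has 31).
Aug 19, 1985 → Sep 19, 1985: 31 days (August has 31).
Sep 19, 1985 → Oct 19, 1985: 30 days (September has 30).
Oct 19, 1985 → Nov 19, 1985: 31 days (October has 31).
Nov 19, 1985 → Dec 19, 1985: 30 days (November has 30).
Dec 19, 1985 → Jan 19, 1986: 31 days (December has 31).
Jan 19, 1986 → Feb 10, 1986: 22 days.
Total: 5746 days.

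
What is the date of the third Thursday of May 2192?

May 1, 2192 is a Tuesday.
The first Thursday is therefore May 3 (2 days later).
The third Thursday is 3 + 2×7 = May 17.

May 17, 2192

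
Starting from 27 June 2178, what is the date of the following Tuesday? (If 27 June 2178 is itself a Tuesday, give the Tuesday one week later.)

Jun 27, 2178 is a Saturday.
From Saturday to the next Tuesday is 3 days.
Jun 27, 2178 + 3 = Jun 30, 2178.

June 30, 2178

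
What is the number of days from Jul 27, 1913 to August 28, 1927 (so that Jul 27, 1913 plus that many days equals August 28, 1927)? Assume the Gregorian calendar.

Jul 27, 1913 → Jul 27, 1914: 365 days.
Jul 27, 1914 → Jul 27, 1915: 365 days.
Jul 27, 1915 → Jul 27, 1916: 366 days (Feb 29, 1916 is in that span).
Jul 27, 1916 → Jul 27, 1917: 365 days.
Jul 27, 1917 → Jul 27, 1918: 365 days.
Jul 27, 1918 → Jul 27, 1919: 365 days.
Jul 27, 1919 → Jul 27, 1920: 366 days (Feb 29, 1920 is in that span).
Jul 27, 1920 → Jul 27, 1921: 365 days.
Jul 27, 1921 → Jul 27, 1922: 365 days.
Jul 27, 1922 → Jul 27, 1923: 365 days.
Jul 27, 1923 → Jul 27, 1924: 366 days (Feb 29, 1924 is in that span).
Jul 27, 1924 → Jul 27, 1925: 365 days.
Jul 27, 1925 → Jul 27, 1926: 365 days.
Jul 27, 1926 → Aug 27, 1926: 31 days (July has 31).
Aug 27, 1926 → Sep 27, 1926: 31 days (August has 31).
Sep 27, 1926 → Oct 27, 1926: 30 days (September has 30).
Oct 27, 1926 → Nov 27, 1926: 31 days (October has 31).
Nov 27, 1926 → Dec 27, 1926: 30 days (November has 30).
Dec 27, 1926 → Jan 27, 1927: 31 days (December has 31).
Jan 27, 1927 → Feb 27, 1927: 31 days (January has 31).
Feb 27, 1927 → Mar 27, 1927: 28 days (February has 28).
Mar 27, 1927 → Apr 27, 1927: 31 days (March has 31).
Apr 27, 1927 → May 27, 1927: 30 days (April has 30).
May 27, 1927 → Jun 27, 1927: 31 days (May has 31).
Jun 27, 1927 → Jul 27, 1927: 30 days (June has 30).
Jul 27, 1927 → Aug 27, 1927: 31 days (July has 31).
Aug 27, 1927 → Aug 28, 1927: 1 days.
Total: 5145 days.

5145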